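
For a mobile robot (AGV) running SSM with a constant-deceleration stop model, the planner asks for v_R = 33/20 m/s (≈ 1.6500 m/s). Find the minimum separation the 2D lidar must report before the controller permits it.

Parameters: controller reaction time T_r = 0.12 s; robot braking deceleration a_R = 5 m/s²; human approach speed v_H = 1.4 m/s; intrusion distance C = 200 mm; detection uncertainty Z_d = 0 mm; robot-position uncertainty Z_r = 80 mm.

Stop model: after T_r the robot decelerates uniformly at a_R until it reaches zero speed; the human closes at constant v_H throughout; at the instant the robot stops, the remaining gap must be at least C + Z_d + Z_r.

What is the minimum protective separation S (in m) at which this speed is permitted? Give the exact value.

S_min = 5521/4000 m = 1.3802 m

stop time T_s = (33/20)/5 = 0.3300 s
reaction-phase robot travel = 1.6500·0.1200 = 0.1980 m
robot under decel: 1.6500²/(2·5.0000) = 0.2722 m
person approaches 1.4000·(0.1200+0.3300) = 0.6300 m
residual clearance needed = 0.2000+0.0000+0.0800 = 0.2800 m
S_min ≈ 0.1980+0.2722+0.6300+0.2800  ⇒  S_min = 5521/4000 m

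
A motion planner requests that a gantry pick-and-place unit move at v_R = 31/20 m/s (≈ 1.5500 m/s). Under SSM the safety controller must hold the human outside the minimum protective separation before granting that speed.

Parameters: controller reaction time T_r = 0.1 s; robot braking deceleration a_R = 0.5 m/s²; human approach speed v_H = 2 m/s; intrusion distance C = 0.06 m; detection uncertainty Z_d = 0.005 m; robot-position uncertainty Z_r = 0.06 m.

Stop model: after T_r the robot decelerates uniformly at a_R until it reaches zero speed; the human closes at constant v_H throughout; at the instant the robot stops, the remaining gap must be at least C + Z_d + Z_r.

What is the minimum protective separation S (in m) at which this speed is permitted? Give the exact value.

S_min = 3633/400 m = 9.0825 m

T_s = v_R/a_R = (31/20)/(1/2) = 3.1000 s
robot in T_r: 1.5500·0.1000 = 0.1550 m
braking distance = 1.5500²/(2·0.5000) = 2.4025 m
human over T_r+T_s: 2.0000·(0.1000+3.1000) = 6.4000 m
C+Z_d+Z_r = 0.0600+0.0050+0.0600 = 0.1250 m
S_min ≈ 0.1550+2.4025+6.4000+0.1250  ⇒  S_min = 3633/400 m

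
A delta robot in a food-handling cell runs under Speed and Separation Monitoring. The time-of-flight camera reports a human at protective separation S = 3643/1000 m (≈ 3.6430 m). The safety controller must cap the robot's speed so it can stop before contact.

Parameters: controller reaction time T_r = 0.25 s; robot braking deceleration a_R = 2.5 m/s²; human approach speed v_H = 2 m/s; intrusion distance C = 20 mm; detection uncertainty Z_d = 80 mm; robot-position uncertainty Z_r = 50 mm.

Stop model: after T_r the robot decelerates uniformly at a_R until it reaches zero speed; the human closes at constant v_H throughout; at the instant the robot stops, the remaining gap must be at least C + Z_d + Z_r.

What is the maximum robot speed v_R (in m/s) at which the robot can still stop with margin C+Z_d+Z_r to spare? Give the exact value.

v_R_max = 41/20 m/s = 2.0500 m/s

quadratic (1/5)·v² + (21/20)·v + (-2993/1000) = 0
  disc = (21/20)² − 4·(1/5)·(-2993/1000) = 34969/10000 ; √disc = 187/100
  v_R = (−(21/20) + 187/100) / (2·(1/5)) = 41/20 m/s
check:
braking lasts T_s = (41/20)/(5/2) = 0.8200 s
robot in T_r: 2.0500·0.2500 = 0.5125 m
robot under decel: 2.0500²/(2·2.5000) = 0.8405 m
human closes 2.0000·1.0700 = 2.1400 m
C+Z_d+Z_r = 0.0200+0.0800+0.0500 = 0.1500 m
sum ≈ 0.5125+0.8405+2.1400+0.1500 ≈ 3.6430 m = S ✓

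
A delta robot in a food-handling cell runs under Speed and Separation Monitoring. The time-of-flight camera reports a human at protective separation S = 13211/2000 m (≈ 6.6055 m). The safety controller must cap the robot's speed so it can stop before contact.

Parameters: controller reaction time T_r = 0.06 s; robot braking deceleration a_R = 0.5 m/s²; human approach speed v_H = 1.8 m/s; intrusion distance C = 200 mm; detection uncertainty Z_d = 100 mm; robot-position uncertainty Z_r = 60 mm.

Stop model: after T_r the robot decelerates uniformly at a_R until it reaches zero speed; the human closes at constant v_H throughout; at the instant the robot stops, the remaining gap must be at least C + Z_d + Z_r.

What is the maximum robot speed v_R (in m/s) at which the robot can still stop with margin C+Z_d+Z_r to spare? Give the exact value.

v_R_max = 5/4 m/s = 1.2500 m/s

collect terms ⇒ (1)·v_R² + (183/50)·v_R + (-491/80) = 0
  disc = (183/50)² − 4·(1)·(-491/80) = 23716/625 ; √disc = 154/25
  v_R = (−(183/50) + 154/25) / (2·(1)) = 5/4 m/s
check:
stop time T_s = (5/4)/(1/2) = 2.5000 s
robot covers v_R·T_r = 1.2500·0.0600 = 0.0750 m before braking
robot covers 1.2500·2.5000 − ½·0.5000·2.5000² = 1.5625 m while stopping
human closes 1.8000·2.5600 = 4.6080 m
C+Z_d+Z_r = 0.2000+0.1000+0.0600 = 0.3600 m
sum ≈ 0.0750+1.5625+4.6080+0.3600 ≈ 6.6055 m = S ✓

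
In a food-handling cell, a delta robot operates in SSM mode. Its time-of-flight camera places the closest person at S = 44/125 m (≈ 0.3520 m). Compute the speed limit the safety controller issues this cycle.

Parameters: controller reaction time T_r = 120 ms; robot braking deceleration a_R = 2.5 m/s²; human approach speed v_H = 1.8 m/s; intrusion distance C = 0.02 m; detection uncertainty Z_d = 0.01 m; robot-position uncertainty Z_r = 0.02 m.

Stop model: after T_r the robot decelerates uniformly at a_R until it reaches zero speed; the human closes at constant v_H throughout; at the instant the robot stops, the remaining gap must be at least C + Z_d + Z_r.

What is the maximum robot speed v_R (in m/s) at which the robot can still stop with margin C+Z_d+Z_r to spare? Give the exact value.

quadratic (1/5)·v² + (21/25)·v + (-43/500) = 0
  disc = (21/25)² − 4·(1/5)·(-43/500) = 484/625 ; √disc = 22/25
  v_R = (−(21/25) + 22/25) / (2·(1/5)) = 1/10 m/s
check:
braking lasts T_s = (1/10)/(5/2) = 0.0400 s
robot in T_r: 0.1000·0.1200 = 0.0120 m
robot under decel: 0.1000²/(2·2.5000) = 0.0020 m
person approaches 1.8000·(0.1200+0.0400) = 0.2880 m
residual clearance needed = 0.0200+0.0100+0.0200 = 0.0500 m
sum ≈ 0.0120+0.0020+0.2880+0.0500 ≈ 0.3520 m = S ✓

v_R_max = 1/10 m/s = 0.1000 m/s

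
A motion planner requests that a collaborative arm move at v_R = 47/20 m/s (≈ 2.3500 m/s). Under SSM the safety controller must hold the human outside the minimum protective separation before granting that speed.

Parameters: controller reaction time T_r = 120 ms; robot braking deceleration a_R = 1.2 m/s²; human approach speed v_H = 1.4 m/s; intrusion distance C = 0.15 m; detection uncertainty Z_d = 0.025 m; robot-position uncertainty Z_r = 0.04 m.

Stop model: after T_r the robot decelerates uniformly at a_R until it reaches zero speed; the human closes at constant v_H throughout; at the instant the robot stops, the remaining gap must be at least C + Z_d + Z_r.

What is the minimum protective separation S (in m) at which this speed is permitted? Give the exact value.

T_s = v_R/a_R = (47/20)/(6/5) = 1.9583 s
robot covers v_R·T_r = 2.3500·0.1200 = 0.2820 m before braking
robot under decel: 2.3500²/(2·1.2000) = 2.3010 m
person approaches 1.4000·(0.1200+1.9583) = 2.9097 m
residual clearance needed = 0.1500+0.0250+0.0400 = 0.2150 m
S_min ≈ 0.2820+2.3010+2.9097+0.2150  ⇒  S_min = 27397/4800 m

S_min = 27397/4800 m = 5.7077 m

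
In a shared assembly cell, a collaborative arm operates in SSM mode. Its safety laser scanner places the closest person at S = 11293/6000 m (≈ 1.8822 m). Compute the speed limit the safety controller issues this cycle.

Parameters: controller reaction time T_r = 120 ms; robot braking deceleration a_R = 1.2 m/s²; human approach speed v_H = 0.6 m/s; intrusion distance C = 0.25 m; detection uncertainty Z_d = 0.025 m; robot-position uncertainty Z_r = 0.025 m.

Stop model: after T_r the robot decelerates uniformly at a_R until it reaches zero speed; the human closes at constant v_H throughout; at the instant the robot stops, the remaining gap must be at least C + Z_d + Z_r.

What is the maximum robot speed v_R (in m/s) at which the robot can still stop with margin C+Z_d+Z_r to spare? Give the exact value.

v_R_max = 13/10 m/s = 1.3000 m/s

at the boundary: (5/12)·v² + (31/50)·v + (-9061/6000) = 0
  disc = (31/50)² − 4·(5/12)·(-9061/6000) = 261121/90000 ; √disc = 511/300
  v_R = (−(31/50) + 511/300) / (2·(5/12)) = 13/10 m/s
check:
stop time T_s = (13/10)/(6/5) = 1.0833 s
robot in T_r: 1.3000·0.1200 = 0.1560 m
braking distance = 1.3000²/(2·1.2000) = 0.7042 m
human closes 0.6000·1.2033 = 0.7220 m
margins: 0.2500+0.0250+0.0250 = 0.3000 m
sum ≈ 0.1560+0.7042+0.7220+0.3000 ≈ 1.8822 m = S ✓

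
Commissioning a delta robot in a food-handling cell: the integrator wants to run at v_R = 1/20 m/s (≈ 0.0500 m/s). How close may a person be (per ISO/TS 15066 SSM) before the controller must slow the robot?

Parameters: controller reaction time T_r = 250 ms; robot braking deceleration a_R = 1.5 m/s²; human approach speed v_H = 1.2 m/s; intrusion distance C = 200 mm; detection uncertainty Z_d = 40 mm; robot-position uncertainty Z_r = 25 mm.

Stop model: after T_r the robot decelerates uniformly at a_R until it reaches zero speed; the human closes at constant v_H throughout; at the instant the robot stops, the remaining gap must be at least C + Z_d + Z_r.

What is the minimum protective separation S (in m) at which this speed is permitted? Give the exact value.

S_min = 371/600 m = 0.6183 m

stop time T_s = (1/20)/(3/2) = 0.0333 s
robot covers v_R·T_r = 0.0500·0.2500 = 0.0125 m before braking
braking distance = 0.0500²/(2·1.5000) = 0.0008 m
human over T_r+T_s: 1.2000·(0.2500+0.0333) = 0.3400 m
residual clearance needed = 0.2000+0.0400+0.0250 = 0.2650 m
S_min ≈ 0.0125+0.0008+0.3400+0.2650  ⇒  S_min = 371/600 m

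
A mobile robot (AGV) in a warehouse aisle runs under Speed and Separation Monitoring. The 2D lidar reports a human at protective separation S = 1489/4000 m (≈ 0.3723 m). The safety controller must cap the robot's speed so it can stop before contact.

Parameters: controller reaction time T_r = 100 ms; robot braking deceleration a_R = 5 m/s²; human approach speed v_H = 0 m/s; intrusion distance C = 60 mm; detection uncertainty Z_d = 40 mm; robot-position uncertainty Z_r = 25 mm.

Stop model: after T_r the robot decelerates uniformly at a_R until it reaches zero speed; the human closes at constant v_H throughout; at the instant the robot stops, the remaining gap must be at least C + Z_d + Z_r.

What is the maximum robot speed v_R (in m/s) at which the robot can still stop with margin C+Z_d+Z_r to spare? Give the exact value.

v_R_max = 23/20 m/s = 1.1500 m/s

collect terms ⇒ (1/10)·v_R² + (1/10)·v_R + (-989/4000) = 0
  disc = (1/10)² − 4·(1/10)·(-989/4000) = 1089/10000 ; √disc = 33/100
  v_R = (−(1/10) + 33/100) / (2·(1/10)) = 23/20 m/s
check:
T_s = v_R/a_R = (23/20)/5 = 0.2300 s
reaction-phase robot travel = 1.1500·0.1000 = 0.1150 m
robot covers 1.1500·0.2300 − ½·5.0000·0.2300² = 0.1323 m while stopping
human over T_r+T_s: 0.0000·(0.1000+0.2300) = 0.0000 m
residual clearance needed = 0.0600+0.0400+0.0250 = 0.1250 m
sum ≈ 0.1150+0.1323+0.0000+0.1250 ≈ 0.3723 m = S ✓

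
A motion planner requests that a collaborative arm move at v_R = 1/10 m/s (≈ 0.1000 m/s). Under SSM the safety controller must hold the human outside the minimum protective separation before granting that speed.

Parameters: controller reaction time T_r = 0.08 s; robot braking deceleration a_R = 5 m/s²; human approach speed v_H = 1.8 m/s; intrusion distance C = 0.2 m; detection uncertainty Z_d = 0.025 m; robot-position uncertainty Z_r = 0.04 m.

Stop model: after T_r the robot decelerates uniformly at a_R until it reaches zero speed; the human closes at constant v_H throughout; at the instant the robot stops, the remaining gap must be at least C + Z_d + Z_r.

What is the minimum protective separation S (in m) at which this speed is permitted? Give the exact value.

S_min = 227/500 m = 0.4540 m

stop time T_s = (1/10)/5 = 0.0200 s
reaction-phase robot travel = 0.1000·0.0800 = 0.0080 m
robot covers 0.1000·0.0200 − ½·5.0000·0.0200² = 0.0010 m while stopping
human over T_r+T_s: 1.8000·(0.0800+0.0200) = 0.1800 m
margins: 0.2000+0.0250+0.0400 = 0.2650 m
S_min ≈ 0.0080+0.0010+0.1800+0.2650  ⇒  S_min = 227/500 m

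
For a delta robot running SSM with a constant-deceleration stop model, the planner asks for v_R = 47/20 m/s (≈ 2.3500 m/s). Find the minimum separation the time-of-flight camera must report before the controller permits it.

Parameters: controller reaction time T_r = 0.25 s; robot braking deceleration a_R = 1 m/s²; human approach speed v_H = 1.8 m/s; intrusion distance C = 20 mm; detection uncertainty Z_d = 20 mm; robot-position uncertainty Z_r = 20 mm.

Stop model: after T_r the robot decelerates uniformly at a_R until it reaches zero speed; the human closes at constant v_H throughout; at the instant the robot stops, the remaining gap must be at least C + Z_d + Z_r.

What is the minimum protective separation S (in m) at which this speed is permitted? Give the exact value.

stop time T_s = (47/20)/1 = 2.3500 s
reaction-phase robot travel = 2.3500·0.2500 = 0.5875 m
robot under decel: 2.3500²/(2·1.0000) = 2.7612 m
human over T_r+T_s: 1.8000·(0.2500+2.3500) = 4.6800 m
margins: 0.0200+0.0200+0.0200 = 0.0600 m
S_min ≈ 0.5875+2.7612+4.6800+0.0600  ⇒  S_min = 6471/800 m

S_min = 6471/800 m = 8.0887 m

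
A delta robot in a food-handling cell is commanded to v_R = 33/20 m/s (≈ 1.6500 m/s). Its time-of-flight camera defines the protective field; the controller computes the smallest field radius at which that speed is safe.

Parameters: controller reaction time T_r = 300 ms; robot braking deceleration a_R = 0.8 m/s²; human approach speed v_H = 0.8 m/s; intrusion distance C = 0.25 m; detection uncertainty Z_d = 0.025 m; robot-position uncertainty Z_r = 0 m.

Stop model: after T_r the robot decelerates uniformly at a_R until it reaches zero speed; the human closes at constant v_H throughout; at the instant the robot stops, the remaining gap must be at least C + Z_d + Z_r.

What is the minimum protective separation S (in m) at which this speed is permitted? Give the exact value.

T_s = v_R/a_R = (33/20)/(4/5) = 2.0625 s
robot in T_r: 1.6500·0.3000 = 0.4950 m
braking distance = 1.6500²/(2·0.8000) = 1.7016 m
person approaches 0.8000·(0.3000+2.0625) = 1.8900 m
residual clearance needed = 0.2500+0.0250+0.0000 = 0.2750 m
S_min ≈ 0.4950+1.7016+1.8900+0.2750  ⇒  S_min = 13957/3200 m

S_min = 13957/3200 m = 4.3616 m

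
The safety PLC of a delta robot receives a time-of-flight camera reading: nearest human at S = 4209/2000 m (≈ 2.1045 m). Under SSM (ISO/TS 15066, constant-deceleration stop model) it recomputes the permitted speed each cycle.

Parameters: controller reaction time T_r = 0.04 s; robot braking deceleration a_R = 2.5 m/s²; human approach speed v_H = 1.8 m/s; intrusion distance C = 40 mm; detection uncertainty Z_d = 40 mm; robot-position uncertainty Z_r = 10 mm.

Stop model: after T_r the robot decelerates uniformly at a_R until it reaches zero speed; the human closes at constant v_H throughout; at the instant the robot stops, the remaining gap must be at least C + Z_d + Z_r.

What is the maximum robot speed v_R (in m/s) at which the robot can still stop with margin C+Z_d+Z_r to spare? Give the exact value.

v_R_max = 7/4 m/s = 1.7500 m/s

quadratic (1/5)·v² + (19/25)·v + (-777/400) = 0
  disc = (19/25)² − 4·(1/5)·(-777/400) = 5329/2500 ; √disc = 73/50
  v_R = (−(19/25) + 73/50) / (2·(1/5)) = 7/4 m/s
check:
stop time T_s = (7/4)/(5/2) = 0.7000 s
reaction-phase robot travel = 1.7500·0.0400 = 0.0700 m
robot covers 1.7500·0.7000 − ½·2.5000·0.7000² = 0.6125 m while stopping
human closes 1.8000·0.7400 = 1.3320 m
C+Z_d+Z_r = 0.0400+0.0400+0.0100 = 0.0900 m
sum ≈ 0.0700+0.6125+1.3320+0.0900 ≈ 2.1045 m = S ✓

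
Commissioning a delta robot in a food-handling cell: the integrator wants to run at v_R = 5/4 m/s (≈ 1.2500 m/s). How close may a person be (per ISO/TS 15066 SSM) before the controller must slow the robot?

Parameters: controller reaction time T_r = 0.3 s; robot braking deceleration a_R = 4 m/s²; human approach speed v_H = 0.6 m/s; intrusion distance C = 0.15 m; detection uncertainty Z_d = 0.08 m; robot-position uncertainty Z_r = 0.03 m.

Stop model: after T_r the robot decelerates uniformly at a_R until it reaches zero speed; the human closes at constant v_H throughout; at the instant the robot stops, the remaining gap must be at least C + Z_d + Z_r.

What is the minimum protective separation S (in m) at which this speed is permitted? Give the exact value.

braking lasts T_s = (5/4)/4 = 0.3125 s
reaction-phase robot travel = 1.2500·0.3000 = 0.3750 m
robot covers 1.2500·0.3125 − ½·4.0000·0.3125² = 0.1953 m while stopping
person approaches 0.6000·(0.3000+0.3125) = 0.3675 m
margins: 0.1500+0.0800+0.0300 = 0.2600 m
S_min ≈ 0.3750+0.1953+0.3675+0.2600  ⇒  S_min = 3833/3200 m

S_min = 3833/3200 m = 1.1978 m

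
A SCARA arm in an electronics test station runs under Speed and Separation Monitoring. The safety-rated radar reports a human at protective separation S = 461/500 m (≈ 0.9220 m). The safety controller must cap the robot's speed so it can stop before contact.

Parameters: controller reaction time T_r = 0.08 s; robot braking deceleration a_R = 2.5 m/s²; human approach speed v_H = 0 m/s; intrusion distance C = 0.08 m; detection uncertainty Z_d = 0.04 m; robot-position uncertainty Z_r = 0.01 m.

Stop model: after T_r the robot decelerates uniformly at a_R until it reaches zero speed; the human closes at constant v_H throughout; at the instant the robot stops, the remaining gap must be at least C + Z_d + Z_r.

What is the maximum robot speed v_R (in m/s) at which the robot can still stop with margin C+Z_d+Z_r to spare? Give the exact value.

collect terms ⇒ (1/5)·v_R² + (2/25)·v_R + (-99/125) = 0
  disc = (2/25)² − 4·(1/5)·(-99/125) = 16/25 ; √disc = 4/5
  v_R = (−(2/25) + 4/5) / (2·(1/5)) = 9/5 m/s
check:
stop time T_s = (9/5)/(5/2) = 0.7200 s
robot in T_r: 1.8000·0.0800 = 0.1440 m
robot under decel: 1.8000²/(2·2.5000) = 0.6480 m
human over T_r+T_s: 0.0000·(0.0800+0.7200) = 0.0000 m
C+Z_d+Z_r = 0.0800+0.0400+0.0100 = 0.1300 m
sum ≈ 0.1440+0.6480+0.0000+0.1300 ≈ 0.9220 m = S ✓

v_R_max = 9/5 m/s = 1.8000 m/s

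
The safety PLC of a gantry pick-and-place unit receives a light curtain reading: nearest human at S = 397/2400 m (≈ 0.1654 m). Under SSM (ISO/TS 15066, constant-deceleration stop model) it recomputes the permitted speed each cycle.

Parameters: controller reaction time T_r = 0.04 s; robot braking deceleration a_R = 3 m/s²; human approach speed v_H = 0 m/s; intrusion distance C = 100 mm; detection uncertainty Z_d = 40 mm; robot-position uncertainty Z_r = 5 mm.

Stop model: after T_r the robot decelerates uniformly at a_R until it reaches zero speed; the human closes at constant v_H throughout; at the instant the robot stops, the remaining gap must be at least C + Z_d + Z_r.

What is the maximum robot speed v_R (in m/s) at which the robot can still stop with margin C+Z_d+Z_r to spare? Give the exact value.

v_R_max = 1/4 m/s = 0.2500 m/s

quadratic (1/6)·v² + (1/25)·v + (-49/2400) = 0
  disc = (1/25)² − 4·(1/6)·(-49/2400) = 1369/90000 ; √disc = 37/300
  v_R = (−(1/25) + 37/300) / (2·(1/6)) = 1/4 m/s
check:
stop time T_s = (1/4)/3 = 0.0833 s
robot in T_r: 0.2500·0.0400 = 0.0100 m
robot covers 0.2500·0.0833 − ½·3.0000·0.0833² = 0.0104 m while stopping
person approaches 0.0000·(0.0400+0.0833) = 0.0000 m
C+Z_d+Z_r = 0.1000+0.0400+0.0050 = 0.1450 m
sum ≈ 0.0100+0.0104+0.0000+0.1450 ≈ 0.1654 m = S ✓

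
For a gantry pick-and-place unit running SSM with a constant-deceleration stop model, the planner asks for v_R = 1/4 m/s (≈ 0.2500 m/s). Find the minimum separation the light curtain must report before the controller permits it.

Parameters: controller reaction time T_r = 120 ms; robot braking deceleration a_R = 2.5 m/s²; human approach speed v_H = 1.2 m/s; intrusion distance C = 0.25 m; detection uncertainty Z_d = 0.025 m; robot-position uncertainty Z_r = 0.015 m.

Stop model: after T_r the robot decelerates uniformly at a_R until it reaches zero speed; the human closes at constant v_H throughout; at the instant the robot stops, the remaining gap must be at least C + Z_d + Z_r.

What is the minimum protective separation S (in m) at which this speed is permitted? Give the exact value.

T_s = v_R/a_R = (1/4)/(5/2) = 0.1000 s
robot covers v_R·T_r = 0.2500·0.1200 = 0.0300 m before braking
braking distance = 0.2500²/(2·2.5000) = 0.0125 m
human over T_r+T_s: 1.2000·(0.1200+0.1000) = 0.2640 m
C+Z_d+Z_r = 0.2500+0.0250+0.0150 = 0.2900 m
S_min ≈ 0.0300+0.0125+0.2640+0.2900  ⇒  S_min = 1193/2000 m

S_min = 1193/2000 m = 0.5965 m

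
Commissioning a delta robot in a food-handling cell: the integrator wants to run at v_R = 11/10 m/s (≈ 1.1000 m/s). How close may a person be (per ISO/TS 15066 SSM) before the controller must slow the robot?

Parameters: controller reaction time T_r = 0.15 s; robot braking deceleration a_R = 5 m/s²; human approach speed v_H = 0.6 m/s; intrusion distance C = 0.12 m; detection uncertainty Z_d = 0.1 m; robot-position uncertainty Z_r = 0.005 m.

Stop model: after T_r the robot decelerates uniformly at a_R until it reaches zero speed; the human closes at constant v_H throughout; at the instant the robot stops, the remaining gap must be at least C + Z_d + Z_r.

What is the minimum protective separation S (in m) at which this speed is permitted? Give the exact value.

S_min = 733/1000 m = 0.7330 m

T_s = v_R/a_R = (11/10)/5 = 0.2200 s
reaction-phase robot travel = 1.1000·0.1500 = 0.1650 m
robot covers 1.1000·0.2200 − ½·5.0000·0.2200² = 0.1210 m while stopping
person approaches 0.6000·(0.1500+0.2200) = 0.2220 m
C+Z_d+Z_r = 0.1200+0.1000+0.0050 = 0.2250 m
S_min ≈ 0.1650+0.1210+0.2220+0.2250  ⇒  S_min = 733/1000 m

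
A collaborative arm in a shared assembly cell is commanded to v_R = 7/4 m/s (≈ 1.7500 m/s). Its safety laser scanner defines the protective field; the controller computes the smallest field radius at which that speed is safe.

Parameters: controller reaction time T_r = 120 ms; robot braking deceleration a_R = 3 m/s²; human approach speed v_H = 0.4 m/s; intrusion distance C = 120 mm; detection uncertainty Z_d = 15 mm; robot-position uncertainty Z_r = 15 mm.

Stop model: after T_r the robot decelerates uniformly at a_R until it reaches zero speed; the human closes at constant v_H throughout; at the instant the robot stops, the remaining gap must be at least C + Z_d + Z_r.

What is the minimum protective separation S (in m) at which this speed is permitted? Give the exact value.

S_min = 4607/4000 m = 1.1518 m

T_s = v_R/a_R = (7/4)/3 = 0.5833 s
robot covers v_R·T_r = 1.7500·0.1200 = 0.2100 m before braking
braking distance = 1.7500²/(2·3.0000) = 0.5104 m
person approaches 0.4000·(0.1200+0.5833) = 0.2813 m
C+Z_d+Z_r = 0.1200+0.0150+0.0150 = 0.1500 m
S_min ≈ 0.2100+0.5104+0.2813+0.1500  ⇒  S_min = 4607/4000 m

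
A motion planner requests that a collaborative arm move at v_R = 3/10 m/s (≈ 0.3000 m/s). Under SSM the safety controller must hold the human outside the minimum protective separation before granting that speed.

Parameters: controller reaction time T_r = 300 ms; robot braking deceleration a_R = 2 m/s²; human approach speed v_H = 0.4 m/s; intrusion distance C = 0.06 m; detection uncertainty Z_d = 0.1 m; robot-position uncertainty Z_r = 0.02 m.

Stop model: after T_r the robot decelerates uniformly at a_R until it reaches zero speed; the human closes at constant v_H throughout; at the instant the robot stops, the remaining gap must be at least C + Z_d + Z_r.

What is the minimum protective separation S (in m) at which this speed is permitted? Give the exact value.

T_s = v_R/a_R = (3/10)/2 = 0.1500 s
reaction-phase robot travel = 0.3000·0.3000 = 0.0900 m
robot covers 0.3000·0.1500 − ½·2.0000·0.1500² = 0.0225 m while stopping
human closes 0.4000·0.4500 = 0.1800 m
residual clearance needed = 0.0600+0.1000+0.0200 = 0.1800 m
S_min ≈ 0.0900+0.0225+0.1800+0.1800  ⇒  S_min = 189/400 m

S_min = 189/400 m = 0.4725 m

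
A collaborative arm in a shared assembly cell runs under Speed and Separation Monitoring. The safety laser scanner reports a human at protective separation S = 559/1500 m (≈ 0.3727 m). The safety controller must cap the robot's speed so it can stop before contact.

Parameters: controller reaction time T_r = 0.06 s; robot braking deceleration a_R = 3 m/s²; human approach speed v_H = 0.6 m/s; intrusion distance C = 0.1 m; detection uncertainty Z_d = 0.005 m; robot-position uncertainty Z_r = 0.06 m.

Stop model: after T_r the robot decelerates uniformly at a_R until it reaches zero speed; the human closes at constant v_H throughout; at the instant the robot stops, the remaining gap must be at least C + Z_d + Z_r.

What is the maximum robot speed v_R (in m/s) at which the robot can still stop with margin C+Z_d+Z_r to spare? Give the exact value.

at the boundary: (1/6)·v² + (13/50)·v + (-103/600) = 0
  disc = (13/50)² − 4·(1/6)·(-103/600) = 1024/5625 ; √disc = 32/75
  v_R = (−(13/50) + 32/75) / (2·(1/6)) = 1/2 m/s
check:
braking lasts T_s = (1/2)/3 = 0.1667 s
reaction-phase robot travel = 0.5000·0.0600 = 0.0300 m
braking distance = 0.5000²/(2·3.0000) = 0.0417 m
human over T_r+T_s: 0.6000·(0.0600+0.1667) = 0.1360 m
margins: 0.1000+0.0050+0.0600 = 0.1650 m
sum ≈ 0.0300+0.0417+0.1360+0.1650 ≈ 0.3727 m = S ✓

v_R_max = 1/2 m/s = 0.5000 m/s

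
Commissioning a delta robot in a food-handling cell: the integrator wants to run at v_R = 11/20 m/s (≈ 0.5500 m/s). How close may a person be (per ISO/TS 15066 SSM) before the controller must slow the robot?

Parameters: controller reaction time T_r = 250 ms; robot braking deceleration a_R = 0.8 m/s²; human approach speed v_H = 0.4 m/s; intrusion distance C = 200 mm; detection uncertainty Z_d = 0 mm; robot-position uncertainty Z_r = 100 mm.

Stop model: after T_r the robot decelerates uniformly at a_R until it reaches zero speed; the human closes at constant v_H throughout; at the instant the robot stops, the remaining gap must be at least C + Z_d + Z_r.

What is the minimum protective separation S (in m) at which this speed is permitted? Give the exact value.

S_min = 641/640 m = 1.0016 m

braking lasts T_s = (11/20)/(4/5) = 0.6875 s
robot in T_r: 0.5500·0.2500 = 0.1375 m
robot covers 0.5500·0.6875 − ½·0.8000·0.6875² = 0.1891 m while stopping
person approaches 0.4000·(0.2500+0.6875) = 0.3750 m
residual clearance needed = 0.2000+0.0000+0.1000 = 0.3000 m
S_min ≈ 0.1375+0.1891+0.3750+0.3000  ⇒  S_min = 641/640 m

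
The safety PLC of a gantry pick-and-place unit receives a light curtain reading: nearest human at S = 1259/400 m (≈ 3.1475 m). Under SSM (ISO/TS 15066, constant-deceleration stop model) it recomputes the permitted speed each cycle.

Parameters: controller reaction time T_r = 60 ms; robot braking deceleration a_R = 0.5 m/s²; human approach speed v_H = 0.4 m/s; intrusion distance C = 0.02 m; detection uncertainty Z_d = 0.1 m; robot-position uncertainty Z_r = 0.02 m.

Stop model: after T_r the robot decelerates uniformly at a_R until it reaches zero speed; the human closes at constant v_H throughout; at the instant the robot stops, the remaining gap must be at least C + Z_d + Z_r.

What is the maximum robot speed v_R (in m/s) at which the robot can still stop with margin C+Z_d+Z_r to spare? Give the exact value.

at the boundary: (1)·v² + (43/50)·v + (-5967/2000) = 0
  disc = (43/50)² − 4·(1)·(-5967/2000) = 7921/625 ; √disc = 89/25
  v_R = (−(43/50) + 89/25) / (2·(1)) = 27/20 m/s
check:
T_s = v_R/a_R = (27/20)/(1/2) = 2.7000 s
robot in T_r: 1.3500·0.0600 = 0.0810 m
robot covers 1.3500·2.7000 − ½·0.5000·2.7000² = 1.8225 m while stopping
human closes 0.4000·2.7600 = 1.1040 m
residual clearance needed = 0.0200+0.1000+0.0200 = 0.1400 m
sum ≈ 0.0810+1.8225+1.1040+0.1400 ≈ 3.1475 m = S ✓

v_R_max = 27/20 m/s = 1.3500 m/s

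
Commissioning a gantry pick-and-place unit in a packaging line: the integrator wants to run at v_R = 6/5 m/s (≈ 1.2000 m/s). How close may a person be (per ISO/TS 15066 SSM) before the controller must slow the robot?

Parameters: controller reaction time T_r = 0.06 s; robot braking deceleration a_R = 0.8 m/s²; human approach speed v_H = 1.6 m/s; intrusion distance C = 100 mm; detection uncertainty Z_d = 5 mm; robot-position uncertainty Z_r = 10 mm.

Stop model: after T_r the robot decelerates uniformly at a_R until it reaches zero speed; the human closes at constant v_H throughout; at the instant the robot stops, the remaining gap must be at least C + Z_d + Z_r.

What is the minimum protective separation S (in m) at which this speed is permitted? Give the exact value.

S_min = 3583/1000 m = 3.5830 m

stop time T_s = (6/5)/(4/5) = 1.5000 s
robot in T_r: 1.2000·0.0600 = 0.0720 m
robot under decel: 1.2000²/(2·0.8000) = 0.9000 m
person approaches 1.6000·(0.0600+1.5000) = 2.4960 m
residual clearance needed = 0.1000+0.0050+0.0100 = 0.1150 m
S_min ≈ 0.0720+0.9000+2.4960+0.1150  ⇒  S_min = 3583/1000 m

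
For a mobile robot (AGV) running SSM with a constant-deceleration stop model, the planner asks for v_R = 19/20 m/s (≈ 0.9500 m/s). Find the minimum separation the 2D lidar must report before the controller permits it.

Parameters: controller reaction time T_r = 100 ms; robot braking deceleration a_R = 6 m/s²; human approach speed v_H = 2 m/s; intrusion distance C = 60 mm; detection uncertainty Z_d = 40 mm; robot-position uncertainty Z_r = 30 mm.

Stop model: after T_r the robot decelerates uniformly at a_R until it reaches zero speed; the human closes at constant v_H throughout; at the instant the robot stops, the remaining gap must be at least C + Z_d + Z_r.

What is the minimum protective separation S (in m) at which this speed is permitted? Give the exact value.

T_s = v_R/a_R = (19/20)/6 = 0.1583 s
robot in T_r: 0.9500·0.1000 = 0.0950 m
robot covers 0.9500·0.1583 − ½·6.0000·0.1583² = 0.0752 m while stopping
human over T_r+T_s: 2.0000·(0.1000+0.1583) = 0.5167 m
margins: 0.0600+0.0400+0.0300 = 0.1300 m
S_min ≈ 0.0950+0.0752+0.5167+0.1300  ⇒  S_min = 1307/1600 m

S_min = 1307/1600 m = 0.8169 m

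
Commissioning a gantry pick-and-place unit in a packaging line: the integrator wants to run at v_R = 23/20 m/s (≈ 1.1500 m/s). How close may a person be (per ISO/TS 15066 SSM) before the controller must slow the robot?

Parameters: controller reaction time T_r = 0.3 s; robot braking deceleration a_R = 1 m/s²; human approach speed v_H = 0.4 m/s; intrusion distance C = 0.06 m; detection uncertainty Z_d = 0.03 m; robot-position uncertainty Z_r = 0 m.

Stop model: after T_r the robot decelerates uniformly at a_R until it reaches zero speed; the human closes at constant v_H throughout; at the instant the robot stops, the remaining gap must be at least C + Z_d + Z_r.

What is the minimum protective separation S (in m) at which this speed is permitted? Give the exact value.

braking lasts T_s = (23/20)/1 = 1.1500 s
reaction-phase robot travel = 1.1500·0.3000 = 0.3450 m
robot covers 1.1500·1.1500 − ½·1.0000·1.1500² = 0.6613 m while stopping
human closes 0.4000·1.4500 = 0.5800 m
residual clearance needed = 0.0600+0.0300+0.0000 = 0.0900 m
S_min ≈ 0.3450+0.6613+0.5800+0.0900  ⇒  S_min = 1341/800 m

S_min = 1341/800 m = 1.6763 m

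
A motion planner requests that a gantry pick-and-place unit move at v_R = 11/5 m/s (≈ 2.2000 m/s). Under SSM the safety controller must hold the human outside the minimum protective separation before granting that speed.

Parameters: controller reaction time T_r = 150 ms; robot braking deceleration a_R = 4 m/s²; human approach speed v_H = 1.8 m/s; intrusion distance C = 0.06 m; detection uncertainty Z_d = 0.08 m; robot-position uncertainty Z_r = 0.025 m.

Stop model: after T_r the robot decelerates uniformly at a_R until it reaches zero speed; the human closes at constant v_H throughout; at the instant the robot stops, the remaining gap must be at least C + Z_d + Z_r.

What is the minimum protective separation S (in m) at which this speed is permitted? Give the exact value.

T_s = v_R/a_R = (11/5)/4 = 0.5500 s
robot covers v_R·T_r = 2.2000·0.1500 = 0.3300 m before braking
braking distance = 2.2000²/(2·4.0000) = 0.6050 m
human over T_r+T_s: 1.8000·(0.1500+0.5500) = 1.2600 m
margins: 0.0600+0.0800+0.0250 = 0.1650 m
S_min ≈ 0.3300+0.6050+1.2600+0.1650  ⇒  S_min = 59/25 m

S_min = 59/25 m = 2.3600 m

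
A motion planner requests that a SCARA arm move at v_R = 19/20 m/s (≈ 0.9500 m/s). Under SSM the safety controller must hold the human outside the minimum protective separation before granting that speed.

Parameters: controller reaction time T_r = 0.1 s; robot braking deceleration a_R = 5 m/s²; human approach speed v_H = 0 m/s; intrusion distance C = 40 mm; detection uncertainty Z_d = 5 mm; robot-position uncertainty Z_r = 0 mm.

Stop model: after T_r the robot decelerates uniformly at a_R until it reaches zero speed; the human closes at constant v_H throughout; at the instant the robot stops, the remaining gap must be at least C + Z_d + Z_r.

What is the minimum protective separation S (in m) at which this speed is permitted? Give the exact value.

braking lasts T_s = (19/20)/5 = 0.1900 s
robot in T_r: 0.9500·0.1000 = 0.0950 m
robot covers 0.9500·0.1900 − ½·5.0000·0.1900² = 0.0902 m while stopping
person approaches 0.0000·(0.1000+0.1900) = 0.0000 m
margins: 0.0400+0.0050+0.0000 = 0.0450 m
S_min ≈ 0.0950+0.0902+0.0000+0.0450  ⇒  S_min = 921/4000 m

S_min = 921/4000 m = 0.2303 m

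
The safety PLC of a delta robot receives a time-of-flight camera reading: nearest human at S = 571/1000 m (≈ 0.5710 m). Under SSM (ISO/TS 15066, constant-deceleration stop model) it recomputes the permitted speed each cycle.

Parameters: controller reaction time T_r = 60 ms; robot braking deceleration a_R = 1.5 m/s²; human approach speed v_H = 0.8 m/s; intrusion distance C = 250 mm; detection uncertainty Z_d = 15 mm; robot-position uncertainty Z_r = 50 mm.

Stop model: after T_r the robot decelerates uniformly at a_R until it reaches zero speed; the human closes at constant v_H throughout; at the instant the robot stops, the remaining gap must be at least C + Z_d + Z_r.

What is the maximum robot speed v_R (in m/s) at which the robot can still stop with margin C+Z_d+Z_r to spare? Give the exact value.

at the boundary: (1/3)·v² + (89/150)·v + (-26/125) = 0
  disc = (89/150)² − 4·(1/3)·(-26/125) = 14161/22500 ; √disc = 119/150
  v_R = (−(89/150) + 119/150) / (2·(1/3)) = 3/10 m/s
check:
stop time T_s = (3/10)/(3/2) = 0.2000 s
robot in T_r: 0.3000·0.0600 = 0.0180 m
braking distance = 0.3000²/(2·1.5000) = 0.0300 m
human over T_r+T_s: 0.8000·(0.0600+0.2000) = 0.2080 m
C+Z_d+Z_r = 0.2500+0.0150+0.0500 = 0.3150 m
sum ≈ 0.0180+0.0300+0.2080+0.3150 ≈ 0.5710 m = S ✓

v_R_max = 3/10 m/s = 0.3000 m/s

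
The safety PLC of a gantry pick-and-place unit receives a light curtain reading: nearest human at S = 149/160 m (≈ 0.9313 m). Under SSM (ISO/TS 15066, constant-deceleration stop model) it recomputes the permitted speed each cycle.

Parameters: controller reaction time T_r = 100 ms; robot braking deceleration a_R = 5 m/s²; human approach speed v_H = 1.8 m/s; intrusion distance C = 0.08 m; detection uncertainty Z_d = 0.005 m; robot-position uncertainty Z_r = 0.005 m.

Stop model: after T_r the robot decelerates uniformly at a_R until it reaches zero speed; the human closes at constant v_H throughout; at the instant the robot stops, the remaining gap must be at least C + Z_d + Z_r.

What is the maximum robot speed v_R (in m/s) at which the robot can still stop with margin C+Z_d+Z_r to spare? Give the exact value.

v_R_max = 23/20 m/s = 1.1500 m/s

collect terms ⇒ (1/10)·v_R² + (23/50)·v_R + (-529/800) = 0
  disc = (23/50)² − 4·(1/10)·(-529/800) = 4761/10000 ; √disc = 69/100
  v_R = (−(23/50) + 69/100) / (2·(1/10)) = 23/20 m/s
check:
braking lasts T_s = (23/20)/5 = 0.2300 s
reaction-phase robot travel = 1.1500·0.1000 = 0.1150 m
robot covers 1.1500·0.2300 − ½·5.0000·0.2300² = 0.1323 m while stopping
person approaches 1.8000·(0.1000+0.2300) = 0.5940 m
margins: 0.0800+0.0050+0.0050 = 0.0900 m
sum ≈ 0.1150+0.1323+0.5940+0.0900 ≈ 0.9313 m = S ✓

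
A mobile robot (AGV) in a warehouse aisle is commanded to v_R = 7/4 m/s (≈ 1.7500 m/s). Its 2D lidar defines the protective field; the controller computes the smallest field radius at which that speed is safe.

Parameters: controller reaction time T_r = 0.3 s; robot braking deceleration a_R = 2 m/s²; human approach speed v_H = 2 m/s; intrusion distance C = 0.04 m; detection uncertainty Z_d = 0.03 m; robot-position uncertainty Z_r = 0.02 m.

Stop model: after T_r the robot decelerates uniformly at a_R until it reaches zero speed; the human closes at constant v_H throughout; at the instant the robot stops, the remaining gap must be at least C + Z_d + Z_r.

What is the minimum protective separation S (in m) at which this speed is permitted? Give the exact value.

S_min = 5969/1600 m = 3.7306 m

stop time T_s = (7/4)/2 = 0.8750 s
reaction-phase robot travel = 1.7500·0.3000 = 0.5250 m
braking distance = 1.7500²/(2·2.0000) = 0.7656 m
person approaches 2.0000·(0.3000+0.8750) = 2.3500 m
margins: 0.0400+0.0300+0.0200 = 0.0900 m
S_min ≈ 0.5250+0.7656+2.3500+0.0900  ⇒  S_min = 5969/1600 m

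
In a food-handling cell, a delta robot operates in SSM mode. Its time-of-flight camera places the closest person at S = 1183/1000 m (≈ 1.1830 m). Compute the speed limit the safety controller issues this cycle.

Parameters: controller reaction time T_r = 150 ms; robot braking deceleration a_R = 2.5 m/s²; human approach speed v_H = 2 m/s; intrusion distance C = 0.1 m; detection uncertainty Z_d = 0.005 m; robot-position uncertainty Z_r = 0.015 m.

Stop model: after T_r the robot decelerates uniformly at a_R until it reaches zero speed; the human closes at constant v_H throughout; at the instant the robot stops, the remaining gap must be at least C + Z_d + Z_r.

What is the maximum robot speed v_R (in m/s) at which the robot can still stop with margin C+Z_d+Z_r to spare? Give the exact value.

quadratic (1/5)·v² + (19/20)·v + (-763/1000) = 0
  disc = (19/20)² − 4·(1/5)·(-763/1000) = 15129/10000 ; √disc = 123/100
  v_R = (−(19/20) + 123/100) / (2·(1/5)) = 7/10 m/s
check:
braking lasts T_s = (7/10)/(5/2) = 0.2800 s
reaction-phase robot travel = 0.7000·0.1500 = 0.1050 m
robot under decel: 0.7000²/(2·2.5000) = 0.0980 m
human closes 2.0000·0.4300 = 0.8600 m
margins: 0.1000+0.0050+0.0150 = 0.1200 m
sum ≈ 0.1050+0.0980+0.8600+0.1200 ≈ 1.1830 m = S ✓

v_R_max = 7/10 m/s = 0.7000 m/s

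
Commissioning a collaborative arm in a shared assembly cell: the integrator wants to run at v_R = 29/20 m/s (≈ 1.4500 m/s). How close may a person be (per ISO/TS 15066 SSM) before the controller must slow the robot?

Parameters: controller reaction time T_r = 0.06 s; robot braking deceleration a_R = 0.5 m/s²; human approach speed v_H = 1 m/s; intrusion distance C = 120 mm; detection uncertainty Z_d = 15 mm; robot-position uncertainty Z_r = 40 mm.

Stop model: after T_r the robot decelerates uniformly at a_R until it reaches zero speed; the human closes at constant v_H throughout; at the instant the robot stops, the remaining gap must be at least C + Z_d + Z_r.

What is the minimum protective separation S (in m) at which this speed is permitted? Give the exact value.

braking lasts T_s = (29/20)/(1/2) = 2.9000 s
robot covers v_R·T_r = 1.4500·0.0600 = 0.0870 m before braking
robot covers 1.4500·2.9000 − ½·0.5000·2.9000² = 2.1025 m while stopping
human over T_r+T_s: 1.0000·(0.0600+2.9000) = 2.9600 m
residual clearance needed = 0.1200+0.0150+0.0400 = 0.1750 m
S_min ≈ 0.0870+2.1025+2.9600+0.1750  ⇒  S_min = 10649/2000 m

S_min = 10649/2000 m = 5.3245 m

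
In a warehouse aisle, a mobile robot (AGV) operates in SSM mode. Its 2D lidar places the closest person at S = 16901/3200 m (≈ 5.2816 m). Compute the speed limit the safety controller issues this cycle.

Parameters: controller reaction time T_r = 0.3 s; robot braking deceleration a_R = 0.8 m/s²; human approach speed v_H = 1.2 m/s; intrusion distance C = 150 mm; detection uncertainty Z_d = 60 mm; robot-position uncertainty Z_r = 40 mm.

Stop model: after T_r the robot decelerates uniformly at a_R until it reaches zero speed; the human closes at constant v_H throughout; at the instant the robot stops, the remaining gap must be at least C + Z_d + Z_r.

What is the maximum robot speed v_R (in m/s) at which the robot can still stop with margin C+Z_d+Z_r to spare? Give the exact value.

collect terms ⇒ (5/8)·v_R² + (9/5)·v_R + (-14949/3200) = 0
  disc = (9/5)² − 4·(5/8)·(-14949/3200) = 95481/6400 ; √disc = 309/80
  v_R = (−(9/5) + 309/80) / (2·(5/8)) = 33/20 m/s
check:
braking lasts T_s = (33/20)/(4/5) = 2.0625 s
robot covers v_R·T_r = 1.6500·0.3000 = 0.4950 m before braking
robot under decel: 1.6500²/(2·0.8000) = 1.7016 m
human closes 1.2000·2.3625 = 2.8350 m
margins: 0.1500+0.0600+0.0400 = 0.2500 m
sum ≈ 0.4950+1.7016+2.8350+0.2500 ≈ 5.2816 m = S ✓

v_R_max = 33/20 m/s = 1.6500 m/s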